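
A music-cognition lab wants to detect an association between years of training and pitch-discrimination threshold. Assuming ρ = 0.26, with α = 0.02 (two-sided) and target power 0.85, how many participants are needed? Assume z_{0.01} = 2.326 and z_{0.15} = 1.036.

n = 163

Fisher's z: C = ½·ln((1+r)/(1−r)) = ½·ln(1.7027) = 0.2661.
n = ((z_{α/2} + z_β)/C)² + 3.
(2.326 + 1.036) / 0.2661 = 3.362 / 0.2661 = 12.634.
n = 12.634² + 3 = 159.63 + 3 = 162.6.
Round up.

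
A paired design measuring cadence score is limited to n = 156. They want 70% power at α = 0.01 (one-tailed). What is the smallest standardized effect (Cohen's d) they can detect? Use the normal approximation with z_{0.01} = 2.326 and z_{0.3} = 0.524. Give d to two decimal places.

d_min ≈ 0.23

For a single sample (or paired design) of n = 156: d_min = (z_{α} + z_β)/√n.
z-sum = 2.326 + 0.524 = 2.850.
d_min = 2.850 / √156 = 2.850 / 12.490 = 0.228.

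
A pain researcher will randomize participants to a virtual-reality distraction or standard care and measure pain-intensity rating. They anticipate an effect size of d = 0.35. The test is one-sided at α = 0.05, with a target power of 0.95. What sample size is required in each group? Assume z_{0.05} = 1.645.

For two independent groups with equal n: n = 2·((z_{α} + z_β) / d)².
z_{α} + z_β = 1.645 + 1.645 = 3.290.
n = 2 × (3.290 / 0.35)² = 2 × 9.400² = 2 × 88.36 = 176.7.
Round up to the next whole participant.

n = 177 per group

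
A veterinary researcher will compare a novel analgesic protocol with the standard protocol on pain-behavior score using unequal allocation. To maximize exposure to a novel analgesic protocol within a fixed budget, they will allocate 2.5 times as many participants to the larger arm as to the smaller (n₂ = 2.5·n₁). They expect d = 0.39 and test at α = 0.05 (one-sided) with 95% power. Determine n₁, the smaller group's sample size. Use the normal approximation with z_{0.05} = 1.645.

n₁ = 100

With allocation ratio k = n₂/n₁ = 2.5, Var(x̄₁−x̄₂) = σ²(1/n₁ + 1/(k·n₁)) = σ²·(k+1)/(k·n₁).
So n₁ = (1 + 1/k)·((z_{α} + z_β)/d)² = 1.400 × (3.290/0.39)².
n₁ = 1.400 × 71.16 = 99.6.
Round up: n₁ = 100, giving n₂ = 2.5 × 100 = 250.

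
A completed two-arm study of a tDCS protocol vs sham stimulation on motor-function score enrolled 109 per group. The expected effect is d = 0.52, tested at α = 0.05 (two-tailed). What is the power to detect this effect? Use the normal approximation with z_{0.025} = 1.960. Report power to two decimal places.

For two equal groups, power = Φ(d·√(n/2) − z_{α/2}).
d·√(n/2) = 0.52 × √(109/2) = 0.52 × 7.382 = 3.839.
z_β = 3.839 − 1.960 = 1.879.
Power = Φ(1.879) = 0.970.

power ≈ 0.97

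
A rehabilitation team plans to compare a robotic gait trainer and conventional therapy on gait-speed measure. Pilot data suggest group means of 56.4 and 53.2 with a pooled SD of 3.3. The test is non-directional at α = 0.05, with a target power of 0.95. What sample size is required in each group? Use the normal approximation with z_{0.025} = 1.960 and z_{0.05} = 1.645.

n = 28 per group

Cohen's d = |M₁ − M₂| / SD_pooled = |56.4 − 53.2| / 3.3 = 3.2 / 3.3 = 0.970.
For two independent groups with equal n: n = 2·((z_{α/2} + z_β) / d)².
z_{α/2} + z_β = 1.960 + 1.645 = 3.605.
n = 2 × (3.605 / 0.970)² = 2 × 3.716² = 2 × 13.81 = 27.6.
Round up to the next whole participant.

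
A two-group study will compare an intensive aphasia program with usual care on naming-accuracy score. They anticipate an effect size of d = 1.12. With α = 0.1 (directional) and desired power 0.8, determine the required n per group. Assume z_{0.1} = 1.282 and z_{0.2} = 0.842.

For two independent groups with equal n: n = 2·((z_{α} + z_β) / d)².
z_{α} + z_β = 1.282 + 0.842 = 2.124.
n = 2 × (2.124 / 1.12)² = 2 × 1.896² = 2 × 3.60 = 7.2.
Round up to the next whole participant.

n = 8 per group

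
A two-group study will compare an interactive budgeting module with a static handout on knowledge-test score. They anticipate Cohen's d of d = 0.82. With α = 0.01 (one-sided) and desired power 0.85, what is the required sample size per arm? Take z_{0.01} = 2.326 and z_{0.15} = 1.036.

n = 34 per group

For two independent groups with equal n: n = 2·((z_{α} + z_β) / d)².
z_{α} + z_β = 2.326 + 1.036 = 3.362.
n = 2 × (3.362 / 0.82)² = 2 × 4.100² = 2 × 16.81 = 33.6.
Round up to the next whole participant.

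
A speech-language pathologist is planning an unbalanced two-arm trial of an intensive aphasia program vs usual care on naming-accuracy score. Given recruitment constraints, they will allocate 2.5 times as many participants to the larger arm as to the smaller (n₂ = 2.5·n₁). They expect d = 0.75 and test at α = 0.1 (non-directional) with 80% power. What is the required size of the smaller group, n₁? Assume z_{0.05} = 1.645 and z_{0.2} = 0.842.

With allocation ratio k = n₂/n₁ = 2.5, Var(x̄₁−x̄₂) = σ²(1/n₁ + 1/(k·n₁)) = σ²·(k+1)/(k·n₁).
So n₁ = (1 + 1/k)·((z_{α/2} + z_β)/d)² = 1.400 × (2.487/0.75)².
n₁ = 1.400 × 11.00 = 15.4.
Round up: n₁ = 16, giving n₂ = 2.5 × 16 = 40.

n₁ = 16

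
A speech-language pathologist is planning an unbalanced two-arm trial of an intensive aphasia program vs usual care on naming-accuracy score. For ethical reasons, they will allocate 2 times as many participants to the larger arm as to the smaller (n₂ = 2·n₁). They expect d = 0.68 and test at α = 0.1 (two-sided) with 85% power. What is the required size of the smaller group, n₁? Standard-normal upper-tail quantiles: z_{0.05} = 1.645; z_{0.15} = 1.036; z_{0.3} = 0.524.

n₁ = 24

With allocation ratio k = n₂/n₁ = 2, Var(x̄₁−x̄₂) = σ²(1/n₁ + 1/(k·n₁)) = σ²·(k+1)/(k·n₁).
So n₁ = (1 + 1/k)·((z_{α/2} + z_β)/d)² = 1.500 × (2.681/0.68)².
n₁ = 1.500 × 15.54 = 23.3.
Round up: n₁ = 24, giving n₂ = 2 × 24 = 48.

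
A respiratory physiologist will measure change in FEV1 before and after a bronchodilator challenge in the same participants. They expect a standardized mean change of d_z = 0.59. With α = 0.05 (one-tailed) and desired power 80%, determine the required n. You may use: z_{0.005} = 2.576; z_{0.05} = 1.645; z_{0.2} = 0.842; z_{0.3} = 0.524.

n = 18 pairs

For a paired (one-sample on differences) test: n = ((z_{α} + z_β) / d)².
z_{α} + z_β = 1.645 + 0.842 = 2.487.
n = (2.487 / 0.59)² = 4.215² = 17.77.
Round up.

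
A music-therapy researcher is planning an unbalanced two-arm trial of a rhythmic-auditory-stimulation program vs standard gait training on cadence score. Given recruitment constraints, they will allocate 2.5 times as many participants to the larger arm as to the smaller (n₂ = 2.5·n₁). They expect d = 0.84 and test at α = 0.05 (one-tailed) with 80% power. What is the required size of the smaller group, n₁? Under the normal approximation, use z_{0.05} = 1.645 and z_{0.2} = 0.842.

With allocation ratio k = n₂/n₁ = 2.5, Var(x̄₁−x̄₂) = σ²(1/n₁ + 1/(k·n₁)) = σ²·(k+1)/(k·n₁).
So n₁ = (1 + 1/k)·((z_{α} + z_β)/d)² = 1.400 × (2.487/0.84)².
n₁ = 1.400 × 8.77 = 12.3.
Round up: n₁ = 13, giving n₂ = ⌈2.5 × 13⌉ = ⌈32.5⌉ = 33.

n₁ = 13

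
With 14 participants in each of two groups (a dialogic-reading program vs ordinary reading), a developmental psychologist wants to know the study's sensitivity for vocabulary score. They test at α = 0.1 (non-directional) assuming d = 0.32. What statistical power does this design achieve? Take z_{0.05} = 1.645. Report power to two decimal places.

For two equal groups, power = Φ(d·√(n/2) − z_{α/2}).
d·√(n/2) = 0.32 × √(14/2) = 0.32 × 2.646 = 0.847.
z_β = 0.847 − 1.645 = -0.798.
Power = Φ(-0.798) = 0.212.

power ≈ 0.21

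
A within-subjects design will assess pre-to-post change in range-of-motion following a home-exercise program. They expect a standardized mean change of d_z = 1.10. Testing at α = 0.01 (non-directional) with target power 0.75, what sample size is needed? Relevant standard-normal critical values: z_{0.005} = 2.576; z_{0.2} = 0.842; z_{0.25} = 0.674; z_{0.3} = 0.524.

n = 9 pairs

For a paired (one-sample on differences) test: n = ((z_{α/2} + z_β) / d)².
z_{α/2} + z_β = 2.576 + 0.674 = 3.250.
n = (3.250 / 1.10)² = 2.955² = 8.73.
Round up.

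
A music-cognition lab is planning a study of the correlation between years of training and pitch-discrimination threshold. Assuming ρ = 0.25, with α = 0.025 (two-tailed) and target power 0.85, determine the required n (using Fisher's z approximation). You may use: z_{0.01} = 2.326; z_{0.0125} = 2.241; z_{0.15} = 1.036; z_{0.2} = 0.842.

n = 168

Fisher's z: C = ½·ln((1+r)/(1−r)) = ½·ln(1.6667) = 0.2554.
n = ((z_{α/2} + z_β)/C)² + 3.
(2.241 + 1.036) / 0.2554 = 3.277 / 0.2554 = 12.831.
n = 12.831² + 3 = 164.63 + 3 = 167.6.
Round up.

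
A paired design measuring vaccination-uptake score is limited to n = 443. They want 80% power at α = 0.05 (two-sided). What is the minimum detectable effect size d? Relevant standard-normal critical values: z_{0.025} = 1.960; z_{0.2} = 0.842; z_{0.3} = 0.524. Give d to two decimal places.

d_min ≈ 0.13

For a single sample (or paired design) of n = 443: d_min = (z_{α/2} + z_β)/√n.
z-sum = 1.960 + 0.842 = 2.802.
d_min = 2.802 / √443 = 2.802 / 21.048 = 0.133.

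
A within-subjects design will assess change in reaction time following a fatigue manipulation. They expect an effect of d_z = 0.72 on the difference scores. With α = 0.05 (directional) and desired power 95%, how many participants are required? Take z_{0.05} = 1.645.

For a paired (one-sample on differences) test: n = ((z_{α} + z_β) / d)².
z_{α} + z_β = 1.645 + 1.645 = 3.290.
n = (3.290 / 0.72)² = 4.569² = 20.88.
Round up.

n = 21 pairs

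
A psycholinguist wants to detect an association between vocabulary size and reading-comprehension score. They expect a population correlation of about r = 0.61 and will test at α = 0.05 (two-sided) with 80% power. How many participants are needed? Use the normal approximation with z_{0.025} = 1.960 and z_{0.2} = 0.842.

Fisher's z: C = ½·ln((1+r)/(1−r)) = ½·ln(4.1282) = 0.7089.
n = ((z_{α/2} + z_β)/C)² + 3.
(1.960 + 0.842) / 0.7089 = 2.802 / 0.7089 = 3.953.
n = 3.953² + 3 = 15.62 + 3 = 18.6.
Round up.

n = 19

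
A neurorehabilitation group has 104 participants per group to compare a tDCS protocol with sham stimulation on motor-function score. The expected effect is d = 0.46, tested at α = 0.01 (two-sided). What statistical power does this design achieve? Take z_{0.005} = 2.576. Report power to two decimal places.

power ≈ 0.77

For two equal groups, power = Φ(d·√(n/2) − z_{α/2}).
d·√(n/2) = 0.46 × √(104/2) = 0.46 × 7.211 = 3.317.
z_β = 3.317 − 2.576 = 0.741.
Power = Φ(0.741) = 0.771.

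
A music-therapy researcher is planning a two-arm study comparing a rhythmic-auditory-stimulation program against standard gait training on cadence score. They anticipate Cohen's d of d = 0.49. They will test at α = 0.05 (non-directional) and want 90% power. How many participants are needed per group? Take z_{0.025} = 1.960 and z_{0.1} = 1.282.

For two independent groups with equal n: n = 2·((z_{α/2} + z_β) / d)².
z_{α/2} + z_β = 1.960 + 1.282 = 3.242.
n = 2 × (3.242 / 0.49)² = 2 × 6.616² = 2 × 43.78 = 87.6.
Round up to the next whole participant.

n = 88 per group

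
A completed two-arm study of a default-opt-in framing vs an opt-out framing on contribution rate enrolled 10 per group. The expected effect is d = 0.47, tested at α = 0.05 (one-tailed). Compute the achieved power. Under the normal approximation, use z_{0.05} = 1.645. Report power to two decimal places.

power ≈ 0.28

For two equal groups, power = Φ(d·√(n/2) − z_{α}).
d·√(n/2) = 0.47 × √(10/2) = 0.47 × 2.236 = 1.051.
z_β = 1.051 − 1.645 = -0.594.
Power = Φ(-0.594) = 0.276.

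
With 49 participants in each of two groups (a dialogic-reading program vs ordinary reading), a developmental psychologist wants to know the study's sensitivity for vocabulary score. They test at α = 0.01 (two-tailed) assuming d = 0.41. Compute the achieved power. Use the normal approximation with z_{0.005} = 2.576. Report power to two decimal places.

power ≈ 0.29

For two equal groups, power = Φ(d·√(n/2) − z_{α/2}).
d·√(n/2) = 0.41 × √(49/2) = 0.41 × 4.950 = 2.029.
z_β = 2.029 − 2.576 = -0.547.
Power = Φ(-0.547) = 0.292.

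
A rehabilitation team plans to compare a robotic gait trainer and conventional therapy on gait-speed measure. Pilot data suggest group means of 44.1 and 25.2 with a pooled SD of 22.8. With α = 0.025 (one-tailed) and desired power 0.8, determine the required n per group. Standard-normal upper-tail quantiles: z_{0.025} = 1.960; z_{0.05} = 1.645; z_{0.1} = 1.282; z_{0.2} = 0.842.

n = 23 per group

Cohen's d = |M₁ − M₂| / SD_pooled = |44.1 − 25.2| / 22.8 = 18.9 / 22.8 = 0.829.
For two independent groups with equal n: n = 2·((z_{α} + z_β) / d)².
z_{α} + z_β = 1.960 + 0.842 = 2.802.
n = 2 × (2.802 / 0.829)² = 2 × 3.380² = 2 × 11.42 = 22.8.
Round up to the next whole participant.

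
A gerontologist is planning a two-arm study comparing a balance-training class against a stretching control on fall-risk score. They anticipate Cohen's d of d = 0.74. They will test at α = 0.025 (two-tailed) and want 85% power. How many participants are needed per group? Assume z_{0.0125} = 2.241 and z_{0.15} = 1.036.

For two independent groups with equal n: n = 2·((z_{α/2} + z_β) / d)².
z_{α/2} + z_β = 2.241 + 1.036 = 3.277.
n = 2 × (3.277 / 0.74)² = 2 × 4.428² = 2 × 19.61 = 39.2.
Round up to the next whole participant.

n = 40 per group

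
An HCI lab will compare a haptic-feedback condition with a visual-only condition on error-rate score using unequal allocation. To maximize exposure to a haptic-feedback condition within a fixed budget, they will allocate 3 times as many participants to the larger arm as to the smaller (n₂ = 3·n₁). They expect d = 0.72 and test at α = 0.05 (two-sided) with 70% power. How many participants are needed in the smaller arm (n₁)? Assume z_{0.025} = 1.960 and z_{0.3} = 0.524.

n₁ = 16

With allocation ratio k = n₂/n₁ = 3, Var(x̄₁−x̄₂) = σ²(1/n₁ + 1/(k·n₁)) = σ²·(k+1)/(k·n₁).
So n₁ = (1 + 1/k)·((z_{α/2} + z_β)/d)² = 1.333 × (2.484/0.72)².
n₁ = 1.333 × 11.90 = 15.9.
Round up: n₁ = 16, giving n₂ = 3 × 16 = 48.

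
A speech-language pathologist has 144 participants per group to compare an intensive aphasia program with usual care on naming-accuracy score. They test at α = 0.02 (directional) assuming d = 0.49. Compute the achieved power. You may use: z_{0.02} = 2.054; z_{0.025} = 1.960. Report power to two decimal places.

power ≈ 0.98

For two equal groups, power = Φ(d·√(n/2) − z_{α}).
d·√(n/2) = 0.49 × √(144/2) = 0.49 × 8.485 = 4.158.
z_β = 4.158 − 2.054 = 2.104.
Power = Φ(2.104) = 0.982.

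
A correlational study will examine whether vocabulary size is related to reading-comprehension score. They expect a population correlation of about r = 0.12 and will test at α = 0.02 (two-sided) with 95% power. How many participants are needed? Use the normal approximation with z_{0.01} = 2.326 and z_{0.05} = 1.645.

n = 1088

Fisher's z: C = ½·ln((1+r)/(1−r)) = ½·ln(1.2727) = 0.1206.
n = ((z_{α/2} + z_β)/C)² + 3.
(2.326 + 1.645) / 0.1206 = 3.971 / 0.1206 = 32.927.
n = 32.927² + 3 = 1084.19 + 3 = 1087.2.
Round up.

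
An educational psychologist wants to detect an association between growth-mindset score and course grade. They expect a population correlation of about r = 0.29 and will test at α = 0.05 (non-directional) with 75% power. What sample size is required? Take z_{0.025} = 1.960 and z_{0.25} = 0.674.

n = 81

Fisher's z: C = ½·ln((1+r)/(1−r)) = ½·ln(1.8169) = 0.2986.
n = ((z_{α/2} + z_β)/C)² + 3.
(1.960 + 0.674) / 0.2986 = 2.634 / 0.2986 = 8.821.
n = 8.821² + 3 = 77.81 + 3 = 80.8.
Round up.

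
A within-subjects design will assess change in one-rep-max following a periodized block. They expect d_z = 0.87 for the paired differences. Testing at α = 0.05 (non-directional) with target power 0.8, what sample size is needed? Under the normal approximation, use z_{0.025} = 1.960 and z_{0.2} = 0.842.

For a paired (one-sample on differences) test: n = ((z_{α/2} + z_β) / d)².
z_{α/2} + z_β = 1.960 + 0.842 = 2.802.
n = (2.802 / 0.87)² = 3.221² = 10.37.
Round up.

n = 11 pairs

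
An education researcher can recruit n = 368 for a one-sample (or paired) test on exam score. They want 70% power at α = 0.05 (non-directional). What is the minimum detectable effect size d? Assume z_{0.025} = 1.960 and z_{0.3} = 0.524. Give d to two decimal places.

d_min ≈ 0.13

For a single sample (or paired design) of n = 368: d_min = (z_{α/2} + z_β)/√n.
z-sum = 1.960 + 0.524 = 2.484.
d_min = 2.484 / √368 = 2.484 / 19.183 = 0.129.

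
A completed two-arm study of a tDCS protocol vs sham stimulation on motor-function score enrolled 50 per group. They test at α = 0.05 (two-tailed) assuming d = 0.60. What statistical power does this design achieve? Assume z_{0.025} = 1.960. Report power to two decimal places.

power ≈ 0.85

For two equal groups, power = Φ(d·√(n/2) − z_{α/2}).
d·√(n/2) = 0.60 × √(50/2) = 0.60 × 5.000 = 3.000.
z_β = 3.000 − 1.960 = 1.040.
Power = Φ(1.040) = 0.851.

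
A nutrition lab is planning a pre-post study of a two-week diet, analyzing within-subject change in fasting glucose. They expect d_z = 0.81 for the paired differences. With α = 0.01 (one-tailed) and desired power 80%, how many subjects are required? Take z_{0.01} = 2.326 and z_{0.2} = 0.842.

For a paired (one-sample on differences) test: n = ((z_{α} + z_β) / d)².
z_{α} + z_β = 2.326 + 0.842 = 3.168.
n = (3.168 / 0.81)² = 3.911² = 15.30.
Round up.

n = 16 pairs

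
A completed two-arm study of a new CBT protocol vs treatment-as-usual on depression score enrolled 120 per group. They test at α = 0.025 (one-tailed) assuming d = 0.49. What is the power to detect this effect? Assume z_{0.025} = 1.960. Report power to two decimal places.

For two equal groups, power = Φ(d·√(n/2) − z_{α}).
d·√(n/2) = 0.49 × √(120/2) = 0.49 × 7.746 = 3.796.
z_β = 3.796 − 1.960 = 1.836.
Power = Φ(1.836) = 0.967.

power ≈ 0.97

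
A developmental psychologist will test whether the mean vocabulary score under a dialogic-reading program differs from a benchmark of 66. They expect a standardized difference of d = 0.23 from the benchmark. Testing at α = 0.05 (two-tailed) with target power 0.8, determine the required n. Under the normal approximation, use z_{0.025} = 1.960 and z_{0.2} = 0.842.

n = 149

For a one-sample test: n = ((z_{α/2} + z_β) / d)².
z_{α/2} + z_β = 1.960 + 0.842 = 2.802.
n = (2.802 / 0.23)² = 12.183² = 148.42.
Round up.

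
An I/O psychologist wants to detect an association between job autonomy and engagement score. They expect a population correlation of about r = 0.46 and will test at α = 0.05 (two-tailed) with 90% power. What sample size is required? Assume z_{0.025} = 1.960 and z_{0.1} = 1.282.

Fisher's z: C = ½·ln((1+r)/(1−r)) = ½·ln(2.7037) = 0.4973.
n = ((z_{α/2} + z_β)/C)² + 3.
(1.960 + 1.282) / 0.4973 = 3.242 / 0.4973 = 6.519.
n = 6.519² + 3 = 42.50 + 3 = 45.5.
Round up.

n = 46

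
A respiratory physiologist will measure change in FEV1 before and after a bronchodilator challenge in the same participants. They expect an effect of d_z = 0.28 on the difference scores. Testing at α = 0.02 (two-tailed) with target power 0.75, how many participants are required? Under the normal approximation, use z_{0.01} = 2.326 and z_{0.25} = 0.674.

For a paired (one-sample on differences) test: n = ((z_{α/2} + z_β) / d)².
z_{α/2} + z_β = 2.326 + 0.674 = 3.000.
n = (3.000 / 0.28)² = 10.714² = 114.80.
Round up.

n = 115 pairs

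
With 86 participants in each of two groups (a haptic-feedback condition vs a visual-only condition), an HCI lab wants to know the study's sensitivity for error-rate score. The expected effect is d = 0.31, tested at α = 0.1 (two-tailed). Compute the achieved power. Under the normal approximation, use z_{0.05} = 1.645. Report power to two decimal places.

For two equal groups, power = Φ(d·√(n/2) − z_{α/2}).
d·√(n/2) = 0.31 × √(86/2) = 0.31 × 6.557 = 2.033.
z_β = 2.033 − 1.645 = 0.388.
Power = Φ(0.388) = 0.651.

power ≈ 0.65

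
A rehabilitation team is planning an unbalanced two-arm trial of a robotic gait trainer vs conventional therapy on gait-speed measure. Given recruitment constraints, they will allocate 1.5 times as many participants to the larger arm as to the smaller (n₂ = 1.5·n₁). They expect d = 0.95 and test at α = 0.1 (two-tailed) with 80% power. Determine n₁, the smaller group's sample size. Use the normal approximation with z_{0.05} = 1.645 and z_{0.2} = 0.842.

n₁ = 12

With allocation ratio k = n₂/n₁ = 1.5, Var(x̄₁−x̄₂) = σ²(1/n₁ + 1/(k·n₁)) = σ²·(k+1)/(k·n₁).
So n₁ = (1 + 1/k)·((z_{α/2} + z_β)/d)² = 1.667 × (2.487/0.95)².
n₁ = 1.667 × 6.85 = 11.4.
Round up: n₁ = 12, giving n₂ = 1.5 × 12 = 18.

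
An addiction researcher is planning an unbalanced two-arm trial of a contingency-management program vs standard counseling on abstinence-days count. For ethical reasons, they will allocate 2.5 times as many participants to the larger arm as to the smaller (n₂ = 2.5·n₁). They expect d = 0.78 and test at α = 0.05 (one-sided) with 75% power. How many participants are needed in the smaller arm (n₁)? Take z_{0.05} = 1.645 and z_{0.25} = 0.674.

n₁ = 13

With allocation ratio k = n₂/n₁ = 2.5, Var(x̄₁−x̄₂) = σ²(1/n₁ + 1/(k·n₁)) = σ²·(k+1)/(k·n₁).
So n₁ = (1 + 1/k)·((z_{α} + z_β)/d)² = 1.400 × (2.319/0.78)².
n₁ = 1.400 × 8.84 = 12.4.
Round up: n₁ = 13, giving n₂ = ⌈2.5 × 13⌉ = ⌈32.5⌉ = 33.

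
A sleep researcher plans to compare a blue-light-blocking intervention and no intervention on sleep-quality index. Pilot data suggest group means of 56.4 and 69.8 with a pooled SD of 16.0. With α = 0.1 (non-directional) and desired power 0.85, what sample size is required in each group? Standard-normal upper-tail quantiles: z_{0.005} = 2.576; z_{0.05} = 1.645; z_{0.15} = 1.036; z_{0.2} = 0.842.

Cohen's d = |M₁ − M₂| / SD_pooled = |56.4 − 69.8| / 16.0 = 13.4 / 16.0 = 0.837.
For two independent groups with equal n: n = 2·((z_{α/2} + z_β) / d)².
z_{α/2} + z_β = 1.645 + 1.036 = 2.681.
n = 2 × (2.681 / 0.837)² = 2 × 3.203² = 2 × 10.26 = 20.5.
Round up to the next whole participant.

n = 21 per group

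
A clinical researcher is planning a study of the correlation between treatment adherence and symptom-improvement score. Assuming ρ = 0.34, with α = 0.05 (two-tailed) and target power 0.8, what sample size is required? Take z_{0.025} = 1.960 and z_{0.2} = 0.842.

Fisher's z: C = ½·ln((1+r)/(1−r)) = ½·ln(2.0303) = 0.3541.
n = ((z_{α/2} + z_β)/C)² + 3.
(1.960 + 0.842) / 0.3541 = 2.802 / 0.3541 = 7.913.
n = 7.913² + 3 = 62.62 + 3 = 65.6.
Round up.

n = 66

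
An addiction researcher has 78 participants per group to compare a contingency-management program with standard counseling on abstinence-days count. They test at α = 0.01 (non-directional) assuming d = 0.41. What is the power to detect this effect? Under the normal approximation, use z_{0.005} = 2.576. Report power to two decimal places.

For two equal groups, power = Φ(d·√(n/2) − z_{α/2}).
d·√(n/2) = 0.41 × √(78/2) = 0.41 × 6.245 = 2.560.
z_β = 2.560 − 2.576 = -0.016.
Power = Φ(-0.016) = 0.494.

power ≈ 0.49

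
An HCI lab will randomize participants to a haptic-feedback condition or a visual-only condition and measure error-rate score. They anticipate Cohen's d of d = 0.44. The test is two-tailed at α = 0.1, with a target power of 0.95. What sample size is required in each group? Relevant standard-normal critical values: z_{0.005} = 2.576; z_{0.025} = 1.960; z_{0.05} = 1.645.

n = 112 per group

For two independent groups with equal n: n = 2·((z_{α/2} + z_β) / d)².
z_{α/2} + z_β = 1.645 + 1.645 = 3.290.
n = 2 × (3.290 / 0.44)² = 2 × 7.477² = 2 × 55.91 = 111.8.
Round up to the next whole participant.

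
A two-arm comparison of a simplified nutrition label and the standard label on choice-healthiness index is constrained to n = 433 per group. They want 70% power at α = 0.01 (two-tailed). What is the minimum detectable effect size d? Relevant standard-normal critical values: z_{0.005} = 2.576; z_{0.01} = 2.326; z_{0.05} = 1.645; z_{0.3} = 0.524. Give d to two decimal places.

d_min ≈ 0.21

For two independent groups of n = 433 each: d_min = (z_{α/2} + z_β)·√(2/n).
z-sum = 2.576 + 0.524 = 3.100.
d_min = 3.100 × √(2/433) = 3.100 × 0.0680 = 0.211.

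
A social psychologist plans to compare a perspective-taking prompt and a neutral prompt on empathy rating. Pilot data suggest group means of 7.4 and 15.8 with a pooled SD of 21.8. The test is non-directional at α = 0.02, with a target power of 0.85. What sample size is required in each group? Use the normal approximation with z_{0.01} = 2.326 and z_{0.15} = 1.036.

n = 153 per group

Cohen's d = |M₁ − M₂| / SD_pooled = |7.4 − 15.8| / 21.8 = 8.4 / 21.8 = 0.385.
For two independent groups with equal n: n = 2·((z_{α/2} + z_β) / d)².
z_{α/2} + z_β = 2.326 + 1.036 = 3.362.
n = 2 × (3.362 / 0.385)² = 2 × 8.732² = 2 × 76.26 = 152.5.
Round up to the next whole participant.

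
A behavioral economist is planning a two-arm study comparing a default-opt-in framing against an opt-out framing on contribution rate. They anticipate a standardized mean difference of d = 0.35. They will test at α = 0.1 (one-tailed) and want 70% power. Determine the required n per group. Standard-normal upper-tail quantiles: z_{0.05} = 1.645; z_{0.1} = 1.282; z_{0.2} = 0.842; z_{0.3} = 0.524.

n = 54 per group

For two independent groups with equal n: n = 2·((z_{α} + z_β) / d)².
z_{α} + z_β = 1.282 + 0.524 = 1.806.
n = 2 × (1.806 / 0.35)² = 2 × 5.160² = 2 × 26.63 = 53.3.
Round up to the next whole participant.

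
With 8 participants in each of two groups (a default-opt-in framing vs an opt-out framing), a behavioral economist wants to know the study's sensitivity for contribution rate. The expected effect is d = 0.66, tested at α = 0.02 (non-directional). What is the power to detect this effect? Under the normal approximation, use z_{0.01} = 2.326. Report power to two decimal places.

For two equal groups, power = Φ(d·√(n/2) − z_{α/2}).
d·√(n/2) = 0.66 × √(8/2) = 0.66 × 2.000 = 1.320.
z_β = 1.320 − 2.326 = -1.006.
Power = Φ(-1.006) = 0.157.

power ≈ 0.16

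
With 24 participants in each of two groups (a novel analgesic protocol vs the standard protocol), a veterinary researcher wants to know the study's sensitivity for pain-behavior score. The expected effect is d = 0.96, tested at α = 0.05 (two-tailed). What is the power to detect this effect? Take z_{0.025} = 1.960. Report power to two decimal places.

For two equal groups, power = Φ(d·√(n/2) − z_{α/2}).
d·√(n/2) = 0.96 × √(24/2) = 0.96 × 3.464 = 3.326.
z_β = 3.326 − 1.960 = 1.366.
Power = Φ(1.366) = 0.914.

power ≈ 0.91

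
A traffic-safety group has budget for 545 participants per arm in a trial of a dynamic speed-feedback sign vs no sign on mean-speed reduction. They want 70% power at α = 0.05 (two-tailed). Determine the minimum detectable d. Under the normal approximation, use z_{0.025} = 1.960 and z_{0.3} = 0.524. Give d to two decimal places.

For two independent groups of n = 545 each: d_min = (z_{α/2} + z_β)·√(2/n).
z-sum = 1.960 + 0.524 = 2.484.
d_min = 2.484 × √(2/545) = 2.484 × 0.0606 = 0.150.

d_min ≈ 0.15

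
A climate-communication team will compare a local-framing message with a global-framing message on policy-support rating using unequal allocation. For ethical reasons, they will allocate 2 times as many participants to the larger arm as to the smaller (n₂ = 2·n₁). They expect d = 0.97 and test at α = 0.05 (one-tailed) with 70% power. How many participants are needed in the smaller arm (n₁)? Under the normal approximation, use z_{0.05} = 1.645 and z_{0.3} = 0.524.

With allocation ratio k = n₂/n₁ = 2, Var(x̄₁−x̄₂) = σ²(1/n₁ + 1/(k·n₁)) = σ²·(k+1)/(k·n₁).
So n₁ = (1 + 1/k)·((z_{α} + z_β)/d)² = 1.500 × (2.169/0.97)².
n₁ = 1.500 × 5.00 = 7.5.
Round up: n₁ = 8, giving n₂ = 2 × 8 = 16.

n₁ = 8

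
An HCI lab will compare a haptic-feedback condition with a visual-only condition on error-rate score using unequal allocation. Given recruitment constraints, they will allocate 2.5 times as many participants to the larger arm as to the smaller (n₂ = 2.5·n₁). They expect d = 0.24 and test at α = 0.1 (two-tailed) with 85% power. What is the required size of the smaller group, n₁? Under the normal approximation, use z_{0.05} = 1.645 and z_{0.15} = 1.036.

n₁ = 175

With allocation ratio k = n₂/n₁ = 2.5, Var(x̄₁−x̄₂) = σ²(1/n₁ + 1/(k·n₁)) = σ²·(k+1)/(k·n₁).
So n₁ = (1 + 1/k)·((z_{α/2} + z_β)/d)² = 1.400 × (2.681/0.24)².
n₁ = 1.400 × 124.79 = 174.7.
Round up: n₁ = 175, giving n₂ = ⌈2.5 × 175⌉ = ⌈437.5⌉ = 438.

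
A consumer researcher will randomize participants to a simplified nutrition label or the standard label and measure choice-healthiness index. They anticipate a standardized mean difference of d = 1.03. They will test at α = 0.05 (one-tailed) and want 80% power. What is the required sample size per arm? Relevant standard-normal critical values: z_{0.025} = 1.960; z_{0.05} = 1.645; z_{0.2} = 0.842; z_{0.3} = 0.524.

For two independent groups with equal n: n = 2·((z_{α} + z_β) / d)².
z_{α} + z_β = 1.645 + 0.842 = 2.487.
n = 2 × (2.487 / 1.03)² = 2 × 2.415² = 2 × 5.83 = 11.7.
Round up to the next whole participant.

n = 12 per group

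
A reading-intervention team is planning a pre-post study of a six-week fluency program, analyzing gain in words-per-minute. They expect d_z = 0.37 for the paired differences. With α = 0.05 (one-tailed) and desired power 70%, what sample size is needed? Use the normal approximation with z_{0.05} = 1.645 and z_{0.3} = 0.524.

For a paired (one-sample on differences) test: n = ((z_{α} + z_β) / d)².
z_{α} + z_β = 1.645 + 0.524 = 2.169.
n = (2.169 / 0.37)² = 5.862² = 34.36.
Round up.

n = 35 pairs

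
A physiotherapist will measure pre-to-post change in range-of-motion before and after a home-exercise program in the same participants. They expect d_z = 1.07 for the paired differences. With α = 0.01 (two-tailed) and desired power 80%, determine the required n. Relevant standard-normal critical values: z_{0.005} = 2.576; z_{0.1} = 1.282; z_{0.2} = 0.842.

For a paired (one-sample on differences) test: n = ((z_{α/2} + z_β) / d)².
z_{α/2} + z_β = 2.576 + 0.842 = 3.418.
n = (3.418 / 1.07)² = 3.194² = 10.20.
Round up.

n = 11 pairs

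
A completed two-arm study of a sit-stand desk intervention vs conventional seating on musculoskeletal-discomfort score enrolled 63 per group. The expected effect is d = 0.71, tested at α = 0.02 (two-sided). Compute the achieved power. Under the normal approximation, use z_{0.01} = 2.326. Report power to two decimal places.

power ≈ 0.95

For two equal groups, power = Φ(d·√(n/2) − z_{α/2}).
d·√(n/2) = 0.71 × √(63/2) = 0.71 × 5.612 = 3.985.
z_β = 3.985 − 2.326 = 1.659.
Power = Φ(1.659) = 0.951.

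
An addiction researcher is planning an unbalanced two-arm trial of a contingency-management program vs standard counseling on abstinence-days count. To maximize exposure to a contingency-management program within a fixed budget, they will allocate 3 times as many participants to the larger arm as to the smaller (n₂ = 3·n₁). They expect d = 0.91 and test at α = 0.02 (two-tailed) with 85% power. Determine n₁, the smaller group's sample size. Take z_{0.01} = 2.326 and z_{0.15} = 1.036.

n₁ = 19

With allocation ratio k = n₂/n₁ = 3, Var(x̄₁−x̄₂) = σ²(1/n₁ + 1/(k·n₁)) = σ²·(k+1)/(k·n₁).
So n₁ = (1 + 1/k)·((z_{α/2} + z_β)/d)² = 1.333 × (3.362/0.91)².
n₁ = 1.333 × 13.65 = 18.2.
Round up: n₁ = 19, giving n₂ = 3 × 19 = 57.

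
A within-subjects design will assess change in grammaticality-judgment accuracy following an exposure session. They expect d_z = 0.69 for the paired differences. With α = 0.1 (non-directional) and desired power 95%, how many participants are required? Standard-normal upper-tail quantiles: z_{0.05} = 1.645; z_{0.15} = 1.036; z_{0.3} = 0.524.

For a paired (one-sample on differences) test: n = ((z_{α/2} + z_β) / d)².
z_{α/2} + z_β = 1.645 + 1.645 = 3.290.
n = (3.290 / 0.69)² = 4.768² = 22.73.
Round up.

n = 23 pairs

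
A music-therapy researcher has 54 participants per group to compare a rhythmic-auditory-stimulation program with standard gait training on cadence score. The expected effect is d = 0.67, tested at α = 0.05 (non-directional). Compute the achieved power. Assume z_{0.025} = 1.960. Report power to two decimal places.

For two equal groups, power = Φ(d·√(n/2) − z_{α/2}).
d·√(n/2) = 0.67 × √(54/2) = 0.67 × 5.196 = 3.481.
z_β = 3.481 − 1.960 = 1.521.
Power = Φ(1.521) = 0.936.

power ≈ 0.94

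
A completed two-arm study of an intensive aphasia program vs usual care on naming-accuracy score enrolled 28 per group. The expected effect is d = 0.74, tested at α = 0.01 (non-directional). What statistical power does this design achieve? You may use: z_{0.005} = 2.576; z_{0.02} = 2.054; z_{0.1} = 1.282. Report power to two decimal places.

For two equal groups, power = Φ(d·√(n/2) − z_{α/2}).
d·√(n/2) = 0.74 × √(28/2) = 0.74 × 3.742 = 2.769.
z_β = 2.769 − 2.576 = 0.193.
Power = Φ(0.193) = 0.576.

power ≈ 0.58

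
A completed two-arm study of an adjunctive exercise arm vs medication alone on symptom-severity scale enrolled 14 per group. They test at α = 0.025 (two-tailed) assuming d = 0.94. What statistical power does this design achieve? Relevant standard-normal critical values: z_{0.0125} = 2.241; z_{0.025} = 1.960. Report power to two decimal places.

For two equal groups, power = Φ(d·√(n/2) − z_{α/2}).
d·√(n/2) = 0.94 × √(14/2) = 0.94 × 2.646 = 2.487.
z_β = 2.487 − 2.241 = 0.246.
Power = Φ(0.246) = 0.597.

power ≈ 0.60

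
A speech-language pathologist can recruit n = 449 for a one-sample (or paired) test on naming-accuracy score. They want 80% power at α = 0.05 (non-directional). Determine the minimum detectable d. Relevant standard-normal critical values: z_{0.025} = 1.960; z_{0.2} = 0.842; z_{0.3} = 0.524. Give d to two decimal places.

d_min ≈ 0.13

For a single sample (or paired design) of n = 449: d_min = (z_{α/2} + z_β)/√n.
z-sum = 1.960 + 0.842 = 2.802.
d_min = 2.802 / √449 = 2.802 / 21.190 = 0.132.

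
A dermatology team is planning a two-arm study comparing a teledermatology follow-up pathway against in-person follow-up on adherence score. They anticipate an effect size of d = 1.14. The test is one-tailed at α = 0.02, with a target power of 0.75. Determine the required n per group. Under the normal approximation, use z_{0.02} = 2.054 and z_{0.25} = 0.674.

n = 12 per group

For two independent groups with equal n: n = 2·((z_{α} + z_β) / d)².
z_{α} + z_β = 2.054 + 0.674 = 2.728.
n = 2 × (2.728 / 1.14)² = 2 × 2.393² = 2 × 5.73 = 11.5.
Round up to the next whole participant.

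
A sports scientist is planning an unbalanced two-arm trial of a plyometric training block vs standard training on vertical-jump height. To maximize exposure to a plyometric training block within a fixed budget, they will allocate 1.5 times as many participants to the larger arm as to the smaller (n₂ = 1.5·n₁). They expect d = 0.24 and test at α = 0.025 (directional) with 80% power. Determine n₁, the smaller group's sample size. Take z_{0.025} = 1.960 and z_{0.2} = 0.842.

With allocation ratio k = n₂/n₁ = 1.5, Var(x̄₁−x̄₂) = σ²(1/n₁ + 1/(k·n₁)) = σ²·(k+1)/(k·n₁).
So n₁ = (1 + 1/k)·((z_{α} + z_β)/d)² = 1.667 × (2.802/0.24)².
n₁ = 1.667 × 136.31 = 227.2.
Round up: n₁ = 228, giving n₂ = 1.5 × 228 = 342.

n₁ = 228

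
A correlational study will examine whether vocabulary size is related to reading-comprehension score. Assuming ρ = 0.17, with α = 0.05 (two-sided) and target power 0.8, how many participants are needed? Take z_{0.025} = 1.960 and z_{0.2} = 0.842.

n = 270

Fisher's z: C = ½·ln((1+r)/(1−r)) = ½·ln(1.4096) = 0.1717.
n = ((z_{α/2} + z_β)/C)² + 3.
(1.960 + 0.842) / 0.1717 = 2.802 / 0.1717 = 16.319.
n = 16.319² + 3 = 266.32 + 3 = 269.3.
Round up.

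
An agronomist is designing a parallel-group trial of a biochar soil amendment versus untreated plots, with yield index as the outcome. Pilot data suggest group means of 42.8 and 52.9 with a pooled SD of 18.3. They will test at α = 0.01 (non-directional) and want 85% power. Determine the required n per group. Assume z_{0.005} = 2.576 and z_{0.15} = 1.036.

Cohen's d = |M₁ − M₂| / SD_pooled = |42.8 − 52.9| / 18.3 = 10.1 / 18.3 = 0.552.
For two independent groups with equal n: n = 2·((z_{α/2} + z_β) / d)².
z_{α/2} + z_β = 2.576 + 1.036 = 3.612.
n = 2 × (3.612 / 0.552)² = 2 × 6.543² = 2 × 42.82 = 85.6.
Round up to the next whole participant.

n = 86 per group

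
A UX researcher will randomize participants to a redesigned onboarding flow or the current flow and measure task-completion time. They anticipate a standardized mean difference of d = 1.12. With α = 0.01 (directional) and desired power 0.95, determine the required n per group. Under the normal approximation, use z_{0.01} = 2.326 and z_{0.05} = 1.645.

n = 26 per group

For two independent groups with equal n: n = 2·((z_{α} + z_β) / d)².
z_{α} + z_β = 2.326 + 1.645 = 3.971.
n = 2 × (3.971 / 1.12)² = 2 × 3.546² = 2 × 12.57 = 25.1.
Round up to the next whole participant.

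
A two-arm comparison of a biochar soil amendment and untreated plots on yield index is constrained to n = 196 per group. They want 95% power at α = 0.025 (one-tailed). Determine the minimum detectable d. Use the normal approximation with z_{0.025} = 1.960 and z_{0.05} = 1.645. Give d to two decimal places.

For two independent groups of n = 196 each: d_min = (z_{α} + z_β)·√(2/n).
z-sum = 1.960 + 1.645 = 3.605.
d_min = 3.605 × √(2/196) = 3.605 × 0.1010 = 0.364.

d_min ≈ 0.36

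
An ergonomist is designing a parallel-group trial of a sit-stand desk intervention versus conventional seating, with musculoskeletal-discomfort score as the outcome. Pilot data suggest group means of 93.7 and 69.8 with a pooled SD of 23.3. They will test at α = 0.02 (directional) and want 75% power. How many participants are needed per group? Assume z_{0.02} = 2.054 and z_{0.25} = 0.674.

n = 15 per group

Cohen's d = |M₁ − M₂| / SD_pooled = |93.7 − 69.8| / 23.3 = 23.9 / 23.3 = 1.026.
For two independent groups with equal n: n = 2·((z_{α} + z_β) / d)².
z_{α} + z_β = 2.054 + 0.674 = 2.728.
n = 2 × (2.728 / 1.026)² = 2 × 2.659² = 2 × 7.07 = 14.1.
Round up to the next whole participant.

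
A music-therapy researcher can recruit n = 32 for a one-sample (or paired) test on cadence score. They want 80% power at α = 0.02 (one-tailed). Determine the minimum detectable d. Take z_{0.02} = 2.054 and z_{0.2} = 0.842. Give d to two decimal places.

For a single sample (or paired design) of n = 32: d_min = (z_{α} + z_β)/√n.
z-sum = 2.054 + 0.842 = 2.896.
d_min = 2.896 / √32 = 2.896 / 5.657 = 0.512.

d_min ≈ 0.51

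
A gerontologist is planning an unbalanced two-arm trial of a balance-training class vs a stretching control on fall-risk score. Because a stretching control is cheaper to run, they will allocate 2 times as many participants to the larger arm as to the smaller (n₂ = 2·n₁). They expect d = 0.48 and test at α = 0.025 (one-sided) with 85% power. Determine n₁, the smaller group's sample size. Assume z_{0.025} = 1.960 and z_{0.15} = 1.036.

n₁ = 59

With allocation ratio k = n₂/n₁ = 2, Var(x̄₁−x̄₂) = σ²(1/n₁ + 1/(k·n₁)) = σ²·(k+1)/(k·n₁).
So n₁ = (1 + 1/k)·((z_{α} + z_β)/d)² = 1.500 × (2.996/0.48)².
n₁ = 1.500 × 38.96 = 58.4.
Round up: n₁ = 59, giving n₂ = 2 × 59 = 118.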